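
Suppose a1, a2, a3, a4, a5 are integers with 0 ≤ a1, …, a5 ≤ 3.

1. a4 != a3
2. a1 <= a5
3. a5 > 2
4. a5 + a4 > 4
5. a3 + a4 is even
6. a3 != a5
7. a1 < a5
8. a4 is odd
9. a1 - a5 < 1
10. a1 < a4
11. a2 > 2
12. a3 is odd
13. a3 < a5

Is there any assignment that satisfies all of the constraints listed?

Take a1 = 2, a2 = 3, a3 = 1, a4 = 3, a5 = 3. Then constraint 4: a5 + a4 = 6; constraint 9: a1 - a5 = -1, and every other listed constraint is also met.

Satisfiable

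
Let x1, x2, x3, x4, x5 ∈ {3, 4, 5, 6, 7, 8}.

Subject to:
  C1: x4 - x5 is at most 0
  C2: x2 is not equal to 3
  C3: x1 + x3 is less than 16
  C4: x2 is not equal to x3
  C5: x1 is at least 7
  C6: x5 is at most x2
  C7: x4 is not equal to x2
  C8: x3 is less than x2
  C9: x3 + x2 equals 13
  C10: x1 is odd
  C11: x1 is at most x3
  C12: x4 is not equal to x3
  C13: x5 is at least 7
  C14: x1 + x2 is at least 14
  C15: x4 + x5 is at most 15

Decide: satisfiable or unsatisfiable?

Unsatisfiable

From constraints 5 and 11: x3 ≥ x1 ≥ 7. From constraints 6 and 13: x2 ≥ x5 ≥ 7. Hence x3 + x2 ≥ 14. But constraint 9 requires x3 + x2 = 13, and 13 < 14. Contradiction.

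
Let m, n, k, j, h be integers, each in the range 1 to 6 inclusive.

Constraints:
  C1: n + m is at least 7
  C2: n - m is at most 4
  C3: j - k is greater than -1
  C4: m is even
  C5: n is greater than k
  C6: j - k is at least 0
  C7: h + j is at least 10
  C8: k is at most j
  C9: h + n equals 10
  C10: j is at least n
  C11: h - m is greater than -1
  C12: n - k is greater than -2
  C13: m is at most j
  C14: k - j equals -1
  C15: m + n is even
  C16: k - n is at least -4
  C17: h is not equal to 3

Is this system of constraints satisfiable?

Satisfiable

One satisfying assignment is m = 2, n = 6, k = 5, j = 6, h = 4.
For the less obvious constraints — constraint 1: n + m = 8; constraint 2: n - m = 4; constraint 3: j - k = 1 — and the others hold by inspection.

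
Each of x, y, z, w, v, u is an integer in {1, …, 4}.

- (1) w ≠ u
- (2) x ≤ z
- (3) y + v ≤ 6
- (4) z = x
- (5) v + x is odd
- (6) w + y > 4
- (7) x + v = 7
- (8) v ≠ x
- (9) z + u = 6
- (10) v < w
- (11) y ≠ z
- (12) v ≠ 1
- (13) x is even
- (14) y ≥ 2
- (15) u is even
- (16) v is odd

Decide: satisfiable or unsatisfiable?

One satisfying assignment is x = 4, y = 2, z = 4, w = 4, v = 3, u = 2.
For the less obvious constraints — constraint 3: y + v = 5; constraint 6: w + y = 6; constraint 7: x + v = 7 — and the others hold by inspection.

Satisfiable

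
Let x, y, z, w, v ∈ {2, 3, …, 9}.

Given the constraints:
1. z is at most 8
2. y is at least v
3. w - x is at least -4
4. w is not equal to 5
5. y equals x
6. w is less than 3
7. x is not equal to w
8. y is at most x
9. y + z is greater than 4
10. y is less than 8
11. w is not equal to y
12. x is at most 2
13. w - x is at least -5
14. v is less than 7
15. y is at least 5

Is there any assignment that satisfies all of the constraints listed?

From constraint 15: y ≥ 5. From constraints 8 and 12: y ≤ x and x ≤ 2, so y ≤ 2. But 2 < 5, so no value of y works.

Unsatisfiable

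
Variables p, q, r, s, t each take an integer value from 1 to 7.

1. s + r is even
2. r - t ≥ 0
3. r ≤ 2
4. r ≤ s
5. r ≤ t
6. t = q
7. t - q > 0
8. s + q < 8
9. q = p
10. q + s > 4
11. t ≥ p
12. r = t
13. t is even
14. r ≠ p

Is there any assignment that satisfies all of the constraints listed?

From constraints 6, 9, and 12, r = t = q = p, so r = p. But constraint 14 says r ≠ p. Contradiction.

Unsatisfiable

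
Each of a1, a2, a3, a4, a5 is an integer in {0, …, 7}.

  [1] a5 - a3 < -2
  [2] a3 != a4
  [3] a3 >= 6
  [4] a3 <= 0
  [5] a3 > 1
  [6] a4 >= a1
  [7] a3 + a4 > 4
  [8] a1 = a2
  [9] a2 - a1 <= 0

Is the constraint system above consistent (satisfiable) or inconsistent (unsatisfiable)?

From constraint 3: a3 ≥ 6. From constraint 4: a3 ≤ 0. But 0 < 6, so no value of a3 works.

Unsatisfiable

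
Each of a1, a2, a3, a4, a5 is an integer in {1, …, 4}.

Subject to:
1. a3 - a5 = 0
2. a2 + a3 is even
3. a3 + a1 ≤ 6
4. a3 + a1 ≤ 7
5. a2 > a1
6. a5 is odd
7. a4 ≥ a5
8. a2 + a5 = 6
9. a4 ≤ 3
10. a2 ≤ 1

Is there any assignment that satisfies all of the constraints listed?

Unsatisfiable

From constraint 10: a2 ≤ 1. From constraints 7 and 9: a5 ≤ a4 ≤ 3. Hence a2 + a5 ≤ 4. But constraint 8 requires a2 + a5 = 6, and 6 > 4. Contradiction.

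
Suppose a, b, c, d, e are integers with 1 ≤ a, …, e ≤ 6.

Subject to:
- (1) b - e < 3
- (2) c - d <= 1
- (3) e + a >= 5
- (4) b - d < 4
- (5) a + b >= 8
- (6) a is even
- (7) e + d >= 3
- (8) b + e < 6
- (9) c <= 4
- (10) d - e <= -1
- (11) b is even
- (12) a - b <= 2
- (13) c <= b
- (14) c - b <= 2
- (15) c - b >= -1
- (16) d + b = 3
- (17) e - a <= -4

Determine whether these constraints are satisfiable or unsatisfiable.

Unsatisfiable

Constraints 2, 10, 12, 15, and 17 give c − b ≥ -1, b − a ≥ -2, a − e ≥ 4, e − d ≥ 1, d − c ≥ -1.
Adding all 5 inequalities: the left sides telescope to 0, and the right sides sum to (-1) + (-2) + 4 + 1 + (-1) = 1. So 0 ≥ 1, which is false.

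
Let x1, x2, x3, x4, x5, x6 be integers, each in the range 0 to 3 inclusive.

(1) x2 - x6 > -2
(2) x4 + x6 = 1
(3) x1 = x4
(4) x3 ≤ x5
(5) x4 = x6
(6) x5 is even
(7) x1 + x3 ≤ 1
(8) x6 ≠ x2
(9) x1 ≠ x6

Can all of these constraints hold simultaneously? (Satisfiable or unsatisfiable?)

Unsatisfiable

From constraints 3 and 5, x1 = x4 = x6, so x1 = x6. But constraint 9 says x1 ≠ x6. Contradiction.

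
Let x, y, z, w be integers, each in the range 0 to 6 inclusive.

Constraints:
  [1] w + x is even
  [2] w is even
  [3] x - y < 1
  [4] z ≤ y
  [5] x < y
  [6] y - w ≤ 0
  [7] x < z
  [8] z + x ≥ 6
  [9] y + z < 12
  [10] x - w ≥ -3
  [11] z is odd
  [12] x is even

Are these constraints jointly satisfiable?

Satisfiable

Take x = 4, y = 6, z = 5, w = 6. Then constraint 3: x - y = -2; constraint 6: y - w = 0, and every other listed constraint is also met.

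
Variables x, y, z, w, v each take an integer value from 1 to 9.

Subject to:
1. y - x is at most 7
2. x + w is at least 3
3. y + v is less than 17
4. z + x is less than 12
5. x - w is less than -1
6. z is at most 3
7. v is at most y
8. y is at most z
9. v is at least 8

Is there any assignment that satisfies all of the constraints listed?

Unsatisfiable

From constraints 7 and 9: y ≥ v and v ≥ 8, so y ≥ 8. From constraints 6 and 8: y ≤ z and z ≤ 3, so y ≤ 3. But 3 < 8, so no value of y works.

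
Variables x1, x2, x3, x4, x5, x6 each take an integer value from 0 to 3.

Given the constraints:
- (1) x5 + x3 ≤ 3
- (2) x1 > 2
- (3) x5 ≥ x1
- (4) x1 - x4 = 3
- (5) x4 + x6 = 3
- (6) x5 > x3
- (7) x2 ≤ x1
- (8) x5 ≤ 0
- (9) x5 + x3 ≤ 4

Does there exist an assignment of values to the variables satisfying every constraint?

From constraint 2: x1 ≥ 3. From constraints 3 and 8: x1 ≤ x5 and x5 ≤ 0, so x1 ≤ 0. But 0 < 3, so no value of x1 works.

Unsatisfiable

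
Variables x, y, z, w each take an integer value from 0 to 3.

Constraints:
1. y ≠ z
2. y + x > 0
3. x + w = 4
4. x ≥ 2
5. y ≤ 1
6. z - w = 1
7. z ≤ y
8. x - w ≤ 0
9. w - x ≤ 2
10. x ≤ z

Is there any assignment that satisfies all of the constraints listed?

Unsatisfiable

From constraints 4 and 10: z ≥ x and x ≥ 2, so z ≥ 2. From constraints 5 and 7: z ≤ y and y ≤ 1, so z ≤ 1. But 1 < 2, so no value of z works.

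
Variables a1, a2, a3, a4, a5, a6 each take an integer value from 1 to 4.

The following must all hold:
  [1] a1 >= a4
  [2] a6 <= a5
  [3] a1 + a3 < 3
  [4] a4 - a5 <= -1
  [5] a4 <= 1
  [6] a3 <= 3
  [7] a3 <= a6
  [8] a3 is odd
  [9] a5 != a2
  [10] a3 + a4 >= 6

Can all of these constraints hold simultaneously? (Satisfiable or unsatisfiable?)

Unsatisfiable

From constraint 6: a3 ≤ 3. From constraint 5: a4 ≤ 1. Hence a3 + a4 ≤ 4. But constraint 10 requires a3 + a4 ≥ 6, and 6 > 4. Contradiction.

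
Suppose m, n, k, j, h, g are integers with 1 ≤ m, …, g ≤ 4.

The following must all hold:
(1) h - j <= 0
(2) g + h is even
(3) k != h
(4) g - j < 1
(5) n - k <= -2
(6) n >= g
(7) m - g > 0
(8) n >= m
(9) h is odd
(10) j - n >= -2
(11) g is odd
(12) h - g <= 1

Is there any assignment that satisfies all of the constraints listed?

Setting (m, n, k, j, h, g) = (2, 2, 4, 3, 1, 1) satisfies everything: constraint 1: h - j = -2; constraint 4: g - j = -2; constraint 5: n - k = -2, and the others follow.

Satisfiable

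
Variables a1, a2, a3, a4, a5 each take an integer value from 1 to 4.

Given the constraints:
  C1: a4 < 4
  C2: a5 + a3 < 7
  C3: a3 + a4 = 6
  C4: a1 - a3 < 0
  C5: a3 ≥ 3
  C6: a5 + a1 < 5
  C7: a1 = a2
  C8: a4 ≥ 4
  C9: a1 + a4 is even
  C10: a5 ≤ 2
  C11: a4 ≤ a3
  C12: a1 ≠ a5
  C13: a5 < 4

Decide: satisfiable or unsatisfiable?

Unsatisfiable

From constraint 5: a3 ≥ 3. From constraint 8: a4 ≥ 4. Hence a3 + a4 ≥ 7. But constraint 3 requires a3 + a4 = 6, and 6 < 7. Contradiction.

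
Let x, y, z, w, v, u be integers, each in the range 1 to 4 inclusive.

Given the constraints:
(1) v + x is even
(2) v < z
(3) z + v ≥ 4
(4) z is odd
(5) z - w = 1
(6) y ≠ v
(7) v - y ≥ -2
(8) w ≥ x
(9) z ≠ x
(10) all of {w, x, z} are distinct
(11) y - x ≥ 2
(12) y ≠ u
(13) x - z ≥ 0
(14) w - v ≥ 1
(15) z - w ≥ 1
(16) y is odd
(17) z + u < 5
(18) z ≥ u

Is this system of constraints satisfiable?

Unsatisfiable

Constraints 7, 11, 13, 14, and 15 give v − y ≥ -2, y − x ≥ 2, x − z ≥ 0, z − w ≥ 1, w − v ≥ 1.
Adding all 5 inequalities: the left sides telescope to 0, and the right sides sum to (-2) + 2 + 0 + 1 + 1 = 2. So 0 ≥ 2, which is false.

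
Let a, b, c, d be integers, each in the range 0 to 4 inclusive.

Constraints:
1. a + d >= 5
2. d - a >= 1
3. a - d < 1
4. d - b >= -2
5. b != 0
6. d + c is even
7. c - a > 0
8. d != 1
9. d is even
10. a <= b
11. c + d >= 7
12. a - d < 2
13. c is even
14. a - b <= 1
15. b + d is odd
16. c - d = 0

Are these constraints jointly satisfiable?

Satisfiable

The assignment a = 3, b = 3, c = 4, d = 4 works:
  constraint 1 holds since a + d = 7.
  constraint 2 holds since d - a = 1.
The rest check out directly.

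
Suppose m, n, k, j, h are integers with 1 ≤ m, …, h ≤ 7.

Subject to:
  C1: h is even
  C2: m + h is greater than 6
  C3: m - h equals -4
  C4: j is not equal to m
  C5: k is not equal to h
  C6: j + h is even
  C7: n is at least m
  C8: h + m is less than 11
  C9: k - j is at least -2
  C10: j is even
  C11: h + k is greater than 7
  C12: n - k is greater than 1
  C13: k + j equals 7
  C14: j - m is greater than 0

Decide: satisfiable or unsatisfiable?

Try m = 2, n = 6, k = 3, j = 4, h = 6.
Check constraint 2: m + h = 8; constraint 3: m - h = -4; constraint 8: h + m = 8. The remaining constraints are straightforward to verify.

Satisfiable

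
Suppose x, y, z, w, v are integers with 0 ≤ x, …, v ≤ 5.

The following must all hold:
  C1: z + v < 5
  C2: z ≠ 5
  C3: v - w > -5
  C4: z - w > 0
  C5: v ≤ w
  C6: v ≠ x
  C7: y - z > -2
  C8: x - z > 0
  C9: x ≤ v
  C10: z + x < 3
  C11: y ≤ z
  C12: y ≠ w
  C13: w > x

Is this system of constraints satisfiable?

Unsatisfiable

Constraints 4, 5, 8, and 9 give w < z, z < x, x ≤ v, v ≤ w. Chaining: w < z < x ≤ v ≤ w, which forces w < w — impossible.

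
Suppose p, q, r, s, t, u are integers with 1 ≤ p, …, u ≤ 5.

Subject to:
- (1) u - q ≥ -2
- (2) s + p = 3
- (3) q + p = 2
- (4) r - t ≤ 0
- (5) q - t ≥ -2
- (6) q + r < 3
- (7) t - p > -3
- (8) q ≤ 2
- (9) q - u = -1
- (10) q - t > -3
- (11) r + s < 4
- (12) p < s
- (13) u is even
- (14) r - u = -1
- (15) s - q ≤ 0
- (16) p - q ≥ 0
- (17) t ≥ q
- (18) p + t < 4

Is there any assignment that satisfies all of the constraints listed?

Constraints 12, 15, and 16 give p < s, s ≤ q, q ≤ p. Chaining: p < s ≤ q ≤ p, which forces p < p — impossible.

Unsatisfiable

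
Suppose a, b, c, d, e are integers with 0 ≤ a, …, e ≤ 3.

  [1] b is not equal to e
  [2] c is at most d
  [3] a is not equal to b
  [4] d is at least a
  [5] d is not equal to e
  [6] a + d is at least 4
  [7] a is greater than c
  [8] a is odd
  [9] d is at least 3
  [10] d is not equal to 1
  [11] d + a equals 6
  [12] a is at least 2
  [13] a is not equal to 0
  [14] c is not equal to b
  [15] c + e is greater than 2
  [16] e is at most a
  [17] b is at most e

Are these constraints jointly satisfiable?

Setting (a, b, c, d, e) = (3, 0, 2, 3, 1) satisfies everything: constraint 6: a + d = 6; constraint 11: d + a = 6, and the others follow.

Satisfiable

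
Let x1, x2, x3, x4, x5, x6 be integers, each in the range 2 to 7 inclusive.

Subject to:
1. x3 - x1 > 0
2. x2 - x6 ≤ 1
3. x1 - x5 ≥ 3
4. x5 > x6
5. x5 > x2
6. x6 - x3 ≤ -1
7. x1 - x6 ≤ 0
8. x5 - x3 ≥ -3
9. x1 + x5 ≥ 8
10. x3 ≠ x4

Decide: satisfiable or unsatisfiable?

Constraints 3, 6, 7, and 8 give x5 − x3 ≥ -3, x3 − x6 ≥ 1, x6 − x1 ≥ 0, x1 − x5 ≥ 3.
Adding all 4 inequalities: the left sides telescope to 0, and the right sides sum to (-3) + 1 + 0 + 3 = 1. So 0 ≥ 1, which is false.

Unsatisfiable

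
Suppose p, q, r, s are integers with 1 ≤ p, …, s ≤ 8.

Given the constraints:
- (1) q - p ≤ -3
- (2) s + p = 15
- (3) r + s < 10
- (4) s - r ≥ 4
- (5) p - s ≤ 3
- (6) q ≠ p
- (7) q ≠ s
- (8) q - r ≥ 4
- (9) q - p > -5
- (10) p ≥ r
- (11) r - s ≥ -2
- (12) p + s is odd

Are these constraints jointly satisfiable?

Constraints 1, 5, 8, and 11 give s − p ≥ -3, p − q ≥ 3, q − r ≥ 4, r − s ≥ -2.
Adding all 4 inequalities: the left sides telescope to 0, and the right sides sum to (-3) + 3 + 4 + (-2) = 2. So 0 ≥ 2, which is false.

Unsatisfiable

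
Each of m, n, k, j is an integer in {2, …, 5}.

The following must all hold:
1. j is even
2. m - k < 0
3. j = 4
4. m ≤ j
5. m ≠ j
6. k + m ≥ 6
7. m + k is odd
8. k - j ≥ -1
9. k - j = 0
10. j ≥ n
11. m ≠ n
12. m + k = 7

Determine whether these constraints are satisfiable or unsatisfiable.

Satisfiable

Try m = 3, n = 4, k = 4, j = 4.
Check constraint 2: m - k = -1; constraint 6: k + m = 7. The remaining constraints are straightforward to verify.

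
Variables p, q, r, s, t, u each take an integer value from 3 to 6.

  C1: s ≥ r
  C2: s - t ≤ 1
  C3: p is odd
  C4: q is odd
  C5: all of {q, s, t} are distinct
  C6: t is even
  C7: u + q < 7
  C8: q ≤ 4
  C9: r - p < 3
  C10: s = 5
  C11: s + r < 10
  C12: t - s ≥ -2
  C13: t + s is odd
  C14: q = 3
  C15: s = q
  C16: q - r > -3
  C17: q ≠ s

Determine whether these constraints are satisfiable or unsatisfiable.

Constraint 10 fixes s = 5 and constraint 14 fixes q = 3, but constraint 15 requires s = q. Since 5 ≠ 3, contradiction.

Unsatisfiable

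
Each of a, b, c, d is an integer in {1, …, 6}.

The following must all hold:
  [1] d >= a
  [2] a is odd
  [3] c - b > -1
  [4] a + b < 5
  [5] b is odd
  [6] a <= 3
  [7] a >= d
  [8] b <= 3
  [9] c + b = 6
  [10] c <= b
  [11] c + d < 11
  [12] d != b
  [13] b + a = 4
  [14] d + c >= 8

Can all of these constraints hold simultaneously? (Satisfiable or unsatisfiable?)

From constraints 6 and 7: d ≤ a ≤ 3. From constraints 8 and 10: c ≤ b ≤ 3. Hence d + c ≤ 6. But constraint 14 requires d + c ≥ 8, and 8 > 6. Contradiction.

Unsatisfiable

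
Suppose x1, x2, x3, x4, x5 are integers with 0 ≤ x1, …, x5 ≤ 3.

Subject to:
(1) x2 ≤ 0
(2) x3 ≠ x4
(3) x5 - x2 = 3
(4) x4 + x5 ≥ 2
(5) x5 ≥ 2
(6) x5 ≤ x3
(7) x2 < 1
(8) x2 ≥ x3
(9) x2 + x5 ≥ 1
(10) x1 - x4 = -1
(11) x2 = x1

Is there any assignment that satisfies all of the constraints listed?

Unsatisfiable

From constraints 5 and 6: x3 ≥ x5 and x5 ≥ 2, so x3 ≥ 2. From constraints 1 and 8: x3 ≤ x2 and x2 ≤ 0, so x3 ≤ 0. But 0 < 2, so no value of x3 works.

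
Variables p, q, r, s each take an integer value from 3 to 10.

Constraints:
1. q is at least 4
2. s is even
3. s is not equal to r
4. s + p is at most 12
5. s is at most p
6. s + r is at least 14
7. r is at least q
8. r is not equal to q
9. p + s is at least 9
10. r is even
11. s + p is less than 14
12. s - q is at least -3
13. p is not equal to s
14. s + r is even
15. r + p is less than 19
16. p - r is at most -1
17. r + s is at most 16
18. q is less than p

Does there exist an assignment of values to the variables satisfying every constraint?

Satisfiable

Try p = 8, q = 4, r = 10, s = 4.
Check constraint 4: s + p = 12; constraint 6: s + r = 14; constraint 9: p + s = 12. The remaining constraints are straightforward to verify.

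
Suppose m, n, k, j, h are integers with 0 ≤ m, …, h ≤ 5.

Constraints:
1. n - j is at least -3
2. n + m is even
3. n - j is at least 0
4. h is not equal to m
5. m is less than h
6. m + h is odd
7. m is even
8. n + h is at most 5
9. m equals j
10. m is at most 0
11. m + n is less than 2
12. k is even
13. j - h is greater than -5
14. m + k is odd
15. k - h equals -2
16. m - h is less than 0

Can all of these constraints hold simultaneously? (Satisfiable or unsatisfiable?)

Unsatisfiable

Constraint 7 makes m even and constraint 12 makes k even, so m + k must be even. Constraint 14 says m + k is odd — contradiction.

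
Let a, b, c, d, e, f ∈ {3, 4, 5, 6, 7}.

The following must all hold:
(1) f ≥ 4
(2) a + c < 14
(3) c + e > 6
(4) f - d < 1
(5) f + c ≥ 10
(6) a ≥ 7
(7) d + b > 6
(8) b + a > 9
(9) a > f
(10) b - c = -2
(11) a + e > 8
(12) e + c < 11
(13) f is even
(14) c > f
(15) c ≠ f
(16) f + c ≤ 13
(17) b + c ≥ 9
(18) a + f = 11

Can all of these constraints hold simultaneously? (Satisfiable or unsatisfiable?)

One satisfying assignment is a = 7, b = 4, c = 6, d = 4, e = 3, f = 4.
For the less obvious constraints — constraint 2: a + c = 13; constraint 3: c + e = 9 — and the others hold by inspection.

Satisfiable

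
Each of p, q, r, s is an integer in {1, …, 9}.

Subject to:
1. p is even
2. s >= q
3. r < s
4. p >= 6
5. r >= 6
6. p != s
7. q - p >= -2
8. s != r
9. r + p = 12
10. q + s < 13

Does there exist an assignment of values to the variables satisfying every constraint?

Take p = 6, q = 5, r = 6, s = 7. Then constraint 7: q - p = -1; constraint 9: r + p = 12; constraint 10: q + s = 12, and every other listed constraint is also met.

Satisfiable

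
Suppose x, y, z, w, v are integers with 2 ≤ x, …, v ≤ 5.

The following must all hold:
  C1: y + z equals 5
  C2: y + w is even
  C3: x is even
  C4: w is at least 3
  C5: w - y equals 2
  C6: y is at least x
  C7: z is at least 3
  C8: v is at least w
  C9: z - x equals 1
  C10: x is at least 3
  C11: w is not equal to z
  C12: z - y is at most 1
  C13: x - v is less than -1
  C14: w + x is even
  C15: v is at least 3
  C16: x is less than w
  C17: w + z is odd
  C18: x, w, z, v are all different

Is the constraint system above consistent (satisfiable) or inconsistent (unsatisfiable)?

Constraints 4, 7, 10, and 15 confine each of x, w, z, v to the 3 values {3, …, 5} (the domain already gives each ≤ 5).
Constraint 18 requires all 4 of them to be distinct, but only 3 values are available — impossible by the pigeonhole principle.

Unsatisfiable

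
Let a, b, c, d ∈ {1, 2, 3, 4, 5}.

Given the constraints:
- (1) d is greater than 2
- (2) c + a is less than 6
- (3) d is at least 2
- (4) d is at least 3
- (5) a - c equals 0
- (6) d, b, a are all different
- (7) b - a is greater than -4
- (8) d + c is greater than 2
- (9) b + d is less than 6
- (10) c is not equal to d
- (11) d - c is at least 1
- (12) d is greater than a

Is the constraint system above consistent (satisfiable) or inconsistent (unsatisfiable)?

Try a = 2, b = 1, c = 2, d = 3.
Check constraint 2: c + a = 4; constraint 5: a - c = 0; constraint 7: b - a = -1. The remaining constraints are straightforward to verify.

Satisfiable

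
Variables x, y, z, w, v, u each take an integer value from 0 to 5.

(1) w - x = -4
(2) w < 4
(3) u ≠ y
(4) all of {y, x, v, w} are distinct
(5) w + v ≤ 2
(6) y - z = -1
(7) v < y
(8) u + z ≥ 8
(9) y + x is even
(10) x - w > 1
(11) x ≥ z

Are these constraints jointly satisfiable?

Satisfiable

Try x = 5, y = 3, z = 4, w = 1, v = 0, u = 5.
Check constraint 1: w - x = -4; constraint 5: w + v = 1; constraint 6: y - z = -1. The remaining constraints are straightforward to verify.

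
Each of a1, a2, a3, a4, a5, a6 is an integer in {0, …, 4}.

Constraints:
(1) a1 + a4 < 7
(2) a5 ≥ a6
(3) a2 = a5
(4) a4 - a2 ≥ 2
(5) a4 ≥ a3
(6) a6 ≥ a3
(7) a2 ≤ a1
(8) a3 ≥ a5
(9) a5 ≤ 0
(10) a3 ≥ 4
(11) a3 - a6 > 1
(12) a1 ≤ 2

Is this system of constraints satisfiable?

Unsatisfiable

From constraints 6 and 10: a6 ≥ a3 and a3 ≥ 4, so a6 ≥ 4. From constraints 2 and 9: a6 ≤ a5 and a5 ≤ 0, so a6 ≤ 0. But 0 < 4, so no value of a6 works.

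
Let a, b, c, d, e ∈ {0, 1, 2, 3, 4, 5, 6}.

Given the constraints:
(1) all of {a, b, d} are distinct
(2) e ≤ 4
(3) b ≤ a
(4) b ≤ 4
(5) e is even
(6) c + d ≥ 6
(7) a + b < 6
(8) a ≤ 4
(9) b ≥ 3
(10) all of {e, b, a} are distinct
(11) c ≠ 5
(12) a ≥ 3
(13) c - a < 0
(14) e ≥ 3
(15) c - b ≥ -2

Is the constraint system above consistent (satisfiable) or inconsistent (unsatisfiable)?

Constraints 2, 4, 8, 9, 12, and 14 confine each of e, b, a to the 2 values {3, 4}.
Constraint 10 requires all 3 of them to be distinct, but only 2 values are available — impossible by the pigeonhole principle.

Unsatisfiable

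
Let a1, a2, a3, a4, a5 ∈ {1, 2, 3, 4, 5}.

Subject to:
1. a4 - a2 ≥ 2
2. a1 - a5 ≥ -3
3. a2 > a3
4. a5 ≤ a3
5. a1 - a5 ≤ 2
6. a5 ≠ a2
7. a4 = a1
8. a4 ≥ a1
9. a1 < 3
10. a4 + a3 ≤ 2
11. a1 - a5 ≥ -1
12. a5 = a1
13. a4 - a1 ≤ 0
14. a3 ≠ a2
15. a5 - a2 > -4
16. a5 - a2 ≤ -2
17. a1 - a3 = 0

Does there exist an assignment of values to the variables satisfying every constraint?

Constraints 1, 5, 13, and 16 give a5 − a1 ≥ -2, a1 − a4 ≥ 0, a4 − a2 ≥ 2, a2 − a5 ≥ 2.
Adding all 4 inequalities: the left sides telescope to 0, and the right sides sum to (-2) + 0 + 2 + 2 = 2. So 0 ≥ 2, which is false.

Unsatisfiable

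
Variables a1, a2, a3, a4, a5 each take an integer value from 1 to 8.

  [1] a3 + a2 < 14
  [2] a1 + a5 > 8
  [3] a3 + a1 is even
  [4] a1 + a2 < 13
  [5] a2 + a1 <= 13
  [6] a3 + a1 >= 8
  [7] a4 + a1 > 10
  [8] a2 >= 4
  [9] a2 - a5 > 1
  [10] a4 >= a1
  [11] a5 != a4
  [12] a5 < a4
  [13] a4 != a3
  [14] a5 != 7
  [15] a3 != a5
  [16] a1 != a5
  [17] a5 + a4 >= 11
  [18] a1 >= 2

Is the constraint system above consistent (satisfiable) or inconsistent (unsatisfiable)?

Take a1 = 4, a2 = 8, a3 = 4, a4 = 7, a5 = 5. Then constraint 1: a3 + a2 = 12; constraint 2: a1 + a5 = 9, and every other listed constraint is also met.

Satisfiable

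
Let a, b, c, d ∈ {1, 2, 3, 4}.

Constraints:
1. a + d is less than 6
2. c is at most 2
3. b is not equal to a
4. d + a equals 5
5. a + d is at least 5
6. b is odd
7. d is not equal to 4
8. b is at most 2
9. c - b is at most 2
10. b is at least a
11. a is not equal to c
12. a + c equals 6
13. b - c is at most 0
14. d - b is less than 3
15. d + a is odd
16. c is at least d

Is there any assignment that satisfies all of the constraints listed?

Unsatisfiable

From constraints 8 and 10: a ≤ b ≤ 2. From constraints 2 and 16: d ≤ c ≤ 2. Hence a + d ≤ 4. But constraint 5 requires a + d ≥ 5, and 5 > 4. Contradiction.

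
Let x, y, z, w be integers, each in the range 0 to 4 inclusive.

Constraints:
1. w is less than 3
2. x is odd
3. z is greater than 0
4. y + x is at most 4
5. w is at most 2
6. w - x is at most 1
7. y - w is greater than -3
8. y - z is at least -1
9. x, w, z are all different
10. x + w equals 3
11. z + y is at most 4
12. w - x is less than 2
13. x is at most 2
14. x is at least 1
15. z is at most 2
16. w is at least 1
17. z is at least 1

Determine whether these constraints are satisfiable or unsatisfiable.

Unsatisfiable

Constraints 5, 13, 14, 15, 16, and 17 confine each of x, w, z to the 2 values {1, 2}.
Constraint 9 requires all 3 of them to be distinct, but only 2 values are available — impossible by the pigeonhole principle.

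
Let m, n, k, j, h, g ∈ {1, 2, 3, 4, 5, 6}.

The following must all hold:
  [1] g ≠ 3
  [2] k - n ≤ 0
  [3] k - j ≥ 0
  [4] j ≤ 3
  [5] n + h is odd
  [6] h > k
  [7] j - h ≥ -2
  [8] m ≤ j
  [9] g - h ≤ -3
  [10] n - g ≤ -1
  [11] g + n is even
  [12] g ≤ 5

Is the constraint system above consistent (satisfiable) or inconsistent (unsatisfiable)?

Constraints 2, 3, 7, 9, and 10 give j − h ≥ -2, h − g ≥ 3, g − n ≥ 1, n − k ≥ 0, k − j ≥ 0.
Adding all 5 inequalities: the left sides telescope to 0, and the right sides sum to (-2) + 3 + 1 + 0 + 0 = 2. So 0 ≥ 2, which is false.

Unsatisfiable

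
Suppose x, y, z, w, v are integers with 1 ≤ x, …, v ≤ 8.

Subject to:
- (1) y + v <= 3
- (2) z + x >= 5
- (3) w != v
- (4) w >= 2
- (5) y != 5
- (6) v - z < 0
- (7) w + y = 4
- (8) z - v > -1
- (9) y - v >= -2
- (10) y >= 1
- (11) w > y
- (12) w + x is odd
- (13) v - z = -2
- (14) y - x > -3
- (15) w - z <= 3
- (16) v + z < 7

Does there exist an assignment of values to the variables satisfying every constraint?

Try x = 2, y = 1, z = 3, w = 3, v = 1.
Check constraint 1: y + v = 2; constraint 2: z + x = 5. The remaining constraints are straightforward to verify.

Satisfiable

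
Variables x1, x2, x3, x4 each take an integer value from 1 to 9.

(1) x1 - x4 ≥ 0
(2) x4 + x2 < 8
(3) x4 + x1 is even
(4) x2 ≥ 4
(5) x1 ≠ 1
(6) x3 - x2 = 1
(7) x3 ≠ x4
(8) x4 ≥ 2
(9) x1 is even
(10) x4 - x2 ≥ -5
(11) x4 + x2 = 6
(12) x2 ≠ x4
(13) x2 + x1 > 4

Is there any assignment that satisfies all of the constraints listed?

Setting (x1, x2, x3, x4) = (2, 4, 5, 2) satisfies everything: constraint 1: x1 - x4 = 0; constraint 2: x4 + x2 = 6; constraint 6: x3 - x2 = 1, and the others follow.

Satisfiable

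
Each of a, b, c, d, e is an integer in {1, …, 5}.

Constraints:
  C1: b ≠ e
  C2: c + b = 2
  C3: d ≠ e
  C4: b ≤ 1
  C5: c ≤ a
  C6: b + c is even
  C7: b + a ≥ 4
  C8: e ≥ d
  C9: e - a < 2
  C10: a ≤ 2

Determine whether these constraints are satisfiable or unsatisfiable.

From constraint 4: b ≤ 1. From constraint 10: a ≤ 2. Hence b + a ≤ 3. But constraint 7 requires b + a ≥ 4, and 4 > 3. Contradiction.

Unsatisfiable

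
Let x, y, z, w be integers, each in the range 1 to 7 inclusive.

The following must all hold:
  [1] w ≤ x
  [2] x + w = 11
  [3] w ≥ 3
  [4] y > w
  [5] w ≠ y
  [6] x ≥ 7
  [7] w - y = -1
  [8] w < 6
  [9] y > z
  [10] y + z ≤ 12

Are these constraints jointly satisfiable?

Satisfiable

The assignment x = 7, y = 5, z = 4, w = 4 works:
  constraint 2 holds since x + w = 11.
  constraint 7 holds since w - y = -1.
  constraint 10 holds since y + z = 9.
The rest check out directly.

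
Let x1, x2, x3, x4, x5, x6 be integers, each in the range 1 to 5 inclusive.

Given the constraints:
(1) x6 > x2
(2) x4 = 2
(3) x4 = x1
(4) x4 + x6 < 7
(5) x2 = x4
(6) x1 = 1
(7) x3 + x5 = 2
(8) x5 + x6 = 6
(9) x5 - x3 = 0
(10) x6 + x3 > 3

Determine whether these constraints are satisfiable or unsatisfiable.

Constraint 2 fixes x4 = 2 and constraint 6 fixes x1 = 1, but constraint 3 requires x4 = x1. Since 2 ≠ 1, contradiction.

Unsatisfiable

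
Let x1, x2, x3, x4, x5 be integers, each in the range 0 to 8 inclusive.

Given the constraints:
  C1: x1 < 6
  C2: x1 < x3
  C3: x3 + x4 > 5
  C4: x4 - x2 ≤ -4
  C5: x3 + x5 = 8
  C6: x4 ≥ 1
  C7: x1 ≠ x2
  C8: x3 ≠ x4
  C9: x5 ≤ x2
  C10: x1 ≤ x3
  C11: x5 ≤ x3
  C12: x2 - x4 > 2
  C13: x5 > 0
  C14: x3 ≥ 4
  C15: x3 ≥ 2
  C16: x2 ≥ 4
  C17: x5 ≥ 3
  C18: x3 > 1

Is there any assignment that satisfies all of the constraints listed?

Take x1 = 2, x2 = 6, x3 = 4, x4 = 2, x5 = 4. Then constraint 3: x3 + x4 = 6; constraint 4: x4 - x2 = -4; constraint 5: x3 + x5 = 8, and every other listed constraint is also met.

Satisfiable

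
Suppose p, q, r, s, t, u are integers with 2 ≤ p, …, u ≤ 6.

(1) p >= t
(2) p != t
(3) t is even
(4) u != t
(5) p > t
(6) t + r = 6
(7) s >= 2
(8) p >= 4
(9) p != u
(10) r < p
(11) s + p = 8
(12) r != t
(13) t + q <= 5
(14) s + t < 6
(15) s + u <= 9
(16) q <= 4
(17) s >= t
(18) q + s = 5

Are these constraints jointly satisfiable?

Satisfiable

The assignment p = 5, q = 2, r = 4, s = 3, t = 2, u = 3 works:
  constraint 6 holds since t + r = 6.
  constraint 11 holds since s + p = 8.
The rest check out directly.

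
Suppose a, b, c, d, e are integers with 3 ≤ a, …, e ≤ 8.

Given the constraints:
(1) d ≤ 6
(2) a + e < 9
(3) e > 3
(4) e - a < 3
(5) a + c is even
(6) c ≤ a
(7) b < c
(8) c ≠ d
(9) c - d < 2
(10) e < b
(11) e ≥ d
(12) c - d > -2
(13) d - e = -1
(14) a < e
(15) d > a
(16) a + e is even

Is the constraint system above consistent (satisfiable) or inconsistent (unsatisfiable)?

Constraints 6, 7, 10, 11, and 15 give c ≤ a, a < d, d ≤ e, e < b, b < c. Chaining: c ≤ a < d ≤ e < b < c, which forces c < c — impossible.

Unsatisfiable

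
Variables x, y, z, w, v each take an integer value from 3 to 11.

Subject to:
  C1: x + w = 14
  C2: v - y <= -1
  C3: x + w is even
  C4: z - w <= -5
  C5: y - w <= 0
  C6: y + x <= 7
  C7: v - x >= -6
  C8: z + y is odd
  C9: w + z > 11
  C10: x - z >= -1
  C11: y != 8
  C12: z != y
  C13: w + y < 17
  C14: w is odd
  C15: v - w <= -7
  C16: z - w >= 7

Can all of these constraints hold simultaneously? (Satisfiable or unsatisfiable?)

Constraints 2, 5, 7, 10, and 16 give z − w ≥ 7, w − y ≥ 0, y − v ≥ 1, v − x ≥ -6, x − z ≥ -1.
Adding all 5 inequalities: the left sides telescope to 0, and the right sides sum to 7 + 0 + 1 + (-6) + (-1) = 1. So 0 ≥ 1, which is false.

Unsatisfiable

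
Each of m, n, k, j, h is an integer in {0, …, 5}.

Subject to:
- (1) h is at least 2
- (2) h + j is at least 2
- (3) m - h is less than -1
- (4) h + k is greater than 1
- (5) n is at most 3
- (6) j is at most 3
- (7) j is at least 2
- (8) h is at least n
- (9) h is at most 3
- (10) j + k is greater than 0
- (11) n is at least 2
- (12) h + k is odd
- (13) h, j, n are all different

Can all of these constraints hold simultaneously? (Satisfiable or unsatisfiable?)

Unsatisfiable

Constraints 1, 5, 6, 7, 9, and 11 confine each of h, j, n to the 2 values {2, 3}.
Constraint 13 requires all 3 of them to be distinct, but only 2 values are available — impossible by the pigeonhole principle.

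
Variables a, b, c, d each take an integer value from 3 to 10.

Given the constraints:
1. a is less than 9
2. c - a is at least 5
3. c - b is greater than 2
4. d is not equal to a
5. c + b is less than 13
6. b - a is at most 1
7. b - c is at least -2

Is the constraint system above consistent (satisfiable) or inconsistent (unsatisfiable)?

Unsatisfiable

Constraints 2, 6, and 7 give a − b ≥ -1, b − c ≥ -2, c − a ≥ 5.
Adding all 3 inequalities: the left sides telescope to 0, and the right sides sum to (-1) + (-2) + 5 = 2. So 0 ≥ 2, which is false.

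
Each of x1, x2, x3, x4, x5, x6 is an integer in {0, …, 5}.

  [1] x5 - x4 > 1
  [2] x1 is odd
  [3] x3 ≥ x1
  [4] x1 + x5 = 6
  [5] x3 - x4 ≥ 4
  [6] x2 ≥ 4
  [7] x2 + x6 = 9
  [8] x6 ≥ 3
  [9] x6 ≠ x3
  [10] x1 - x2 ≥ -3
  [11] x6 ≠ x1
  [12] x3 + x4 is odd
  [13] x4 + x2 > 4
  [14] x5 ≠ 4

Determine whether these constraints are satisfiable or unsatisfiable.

Satisfiable

Take x1 = 3, x2 = 5, x3 = 5, x4 = 0, x5 = 3, x6 = 4. Then constraint 1: x5 - x4 = 3; constraint 4: x1 + x5 = 6; constraint 5: x3 - x4 = 5, and every other listed constraint is also met.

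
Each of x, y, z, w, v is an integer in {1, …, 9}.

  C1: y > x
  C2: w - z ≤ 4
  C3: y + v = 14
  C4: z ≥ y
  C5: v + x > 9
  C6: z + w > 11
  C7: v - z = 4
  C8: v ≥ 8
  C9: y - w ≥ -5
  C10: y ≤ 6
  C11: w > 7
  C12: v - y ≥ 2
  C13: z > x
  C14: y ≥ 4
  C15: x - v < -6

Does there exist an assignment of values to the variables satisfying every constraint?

Satisfiable

Take x = 2, y = 5, z = 5, w = 8, v = 9. Then constraint 2: w - z = 3; constraint 3: y + v = 14; constraint 5: v + x = 11, and every other listed constraint is also met.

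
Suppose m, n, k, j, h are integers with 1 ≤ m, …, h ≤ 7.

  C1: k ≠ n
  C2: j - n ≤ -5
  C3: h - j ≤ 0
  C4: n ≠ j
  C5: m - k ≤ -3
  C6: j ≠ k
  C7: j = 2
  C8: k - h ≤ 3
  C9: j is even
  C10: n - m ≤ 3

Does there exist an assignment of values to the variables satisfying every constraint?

Constraints 2, 3, 5, 8, and 10 give h − k ≥ -3, k − m ≥ 3, m − n ≥ -3, n − j ≥ 5, j − h ≥ 0.
Adding all 5 inequalities: the left sides telescope to 0, and the right sides sum to (-3) + 3 + (-3) + 5 + 0 = 2. So 0 ≥ 2, which is false.

Unsatisfiable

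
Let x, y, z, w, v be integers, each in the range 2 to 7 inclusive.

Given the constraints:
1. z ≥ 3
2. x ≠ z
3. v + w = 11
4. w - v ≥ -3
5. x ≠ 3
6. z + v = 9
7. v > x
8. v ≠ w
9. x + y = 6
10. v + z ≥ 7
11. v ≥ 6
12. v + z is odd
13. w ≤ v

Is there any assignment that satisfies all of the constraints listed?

Satisfiable

One satisfying assignment is x = 4, y = 2, z = 3, w = 5, v = 6.
For the less obvious constraints — constraint 3: v + w = 11; constraint 4: w - v = -1; constraint 6: z + v = 9 — and the others hold by inspection.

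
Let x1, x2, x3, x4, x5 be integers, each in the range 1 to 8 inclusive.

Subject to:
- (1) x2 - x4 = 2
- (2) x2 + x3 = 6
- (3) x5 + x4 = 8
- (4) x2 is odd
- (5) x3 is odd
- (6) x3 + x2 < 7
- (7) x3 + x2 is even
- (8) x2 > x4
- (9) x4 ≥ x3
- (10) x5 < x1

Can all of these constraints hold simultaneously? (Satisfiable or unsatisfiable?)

Take x1 = 8, x2 = 5, x3 = 1, x4 = 3, x5 = 5. Then constraint 1: x2 - x4 = 2; constraint 2: x2 + x3 = 6; constraint 3: x5 + x4 = 8, and every other listed constraint is also met.

Satisfiable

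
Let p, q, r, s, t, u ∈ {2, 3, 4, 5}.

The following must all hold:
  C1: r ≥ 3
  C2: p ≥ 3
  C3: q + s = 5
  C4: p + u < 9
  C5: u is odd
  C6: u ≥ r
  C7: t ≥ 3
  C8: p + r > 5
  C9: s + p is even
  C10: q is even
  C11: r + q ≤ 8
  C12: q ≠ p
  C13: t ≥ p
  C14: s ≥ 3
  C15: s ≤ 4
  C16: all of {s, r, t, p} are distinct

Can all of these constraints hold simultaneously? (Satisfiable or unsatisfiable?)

Unsatisfiable

Constraints 1, 2, 7, and 14 confine each of s, r, t, p to the 3 values {3, …, 5} (the domain already gives each ≤ 5).
Constraint 16 requires all 4 of them to be distinct, but only 3 values are available — impossible by the pigeonhole principle.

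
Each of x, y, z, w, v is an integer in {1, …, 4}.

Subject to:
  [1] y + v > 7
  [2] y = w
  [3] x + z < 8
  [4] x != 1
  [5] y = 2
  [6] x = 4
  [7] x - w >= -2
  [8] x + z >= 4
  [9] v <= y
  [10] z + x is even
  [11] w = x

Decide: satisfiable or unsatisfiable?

Unsatisfiable

Constraint 5 fixes y = 2 and constraint 6 fixes x = 4. Constraints 2 and 11 give y = w = x, so y = x. But 2 ≠ 4 — contradiction.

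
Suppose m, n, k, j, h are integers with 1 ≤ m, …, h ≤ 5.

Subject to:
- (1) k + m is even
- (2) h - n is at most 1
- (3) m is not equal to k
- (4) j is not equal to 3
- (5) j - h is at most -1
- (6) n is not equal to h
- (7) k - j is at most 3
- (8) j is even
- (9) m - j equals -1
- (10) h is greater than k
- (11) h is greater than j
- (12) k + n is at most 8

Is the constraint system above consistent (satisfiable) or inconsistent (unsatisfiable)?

Setting (m, n, k, j, h) = (1, 5, 3, 2, 4) satisfies everything: constraint 2: h - n = -1; constraint 5: j - h = -2, and the others follow.

Satisfiable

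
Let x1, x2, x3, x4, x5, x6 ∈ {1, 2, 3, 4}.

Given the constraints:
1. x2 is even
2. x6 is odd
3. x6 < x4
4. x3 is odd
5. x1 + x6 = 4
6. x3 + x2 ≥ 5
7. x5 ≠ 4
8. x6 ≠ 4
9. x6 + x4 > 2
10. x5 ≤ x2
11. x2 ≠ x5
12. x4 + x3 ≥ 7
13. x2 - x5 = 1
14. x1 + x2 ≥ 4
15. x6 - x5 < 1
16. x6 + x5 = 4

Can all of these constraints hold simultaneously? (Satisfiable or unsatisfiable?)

One satisfying assignment is x1 = 3, x2 = 4, x3 = 3, x4 = 4, x5 = 3, x6 = 1.
For the less obvious constraints — constraint 5: x1 + x6 = 4; constraint 6: x3 + x2 = 7; constraint 9: x6 + x4 = 5 — and the others hold by inspection.

Satisfiable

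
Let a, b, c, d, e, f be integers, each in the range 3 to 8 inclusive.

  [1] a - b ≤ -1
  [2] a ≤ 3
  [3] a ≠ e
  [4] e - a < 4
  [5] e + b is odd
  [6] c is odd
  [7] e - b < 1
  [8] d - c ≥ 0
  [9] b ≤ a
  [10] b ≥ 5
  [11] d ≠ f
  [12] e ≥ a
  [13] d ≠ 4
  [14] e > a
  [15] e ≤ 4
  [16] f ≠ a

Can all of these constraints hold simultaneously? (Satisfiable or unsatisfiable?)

From constraints 9 and 10: a ≥ b and b ≥ 5, so a ≥ 5. From constraints 12 and 15: a ≤ e and e ≤ 4, so a ≤ 4. But 4 < 5, so no value of a works.

Unsatisfiable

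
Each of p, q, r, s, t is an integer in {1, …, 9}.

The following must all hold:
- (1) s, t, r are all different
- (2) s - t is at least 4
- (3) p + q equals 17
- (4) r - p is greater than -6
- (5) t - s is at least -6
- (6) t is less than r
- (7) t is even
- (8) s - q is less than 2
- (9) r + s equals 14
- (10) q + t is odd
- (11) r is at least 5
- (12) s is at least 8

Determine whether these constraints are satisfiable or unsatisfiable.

Take p = 8, q = 9, r = 5, s = 9, t = 4. Then constraint 2: s - t = 5; constraint 3: p + q = 17, and every other listed constraint is also met.

Satisfiable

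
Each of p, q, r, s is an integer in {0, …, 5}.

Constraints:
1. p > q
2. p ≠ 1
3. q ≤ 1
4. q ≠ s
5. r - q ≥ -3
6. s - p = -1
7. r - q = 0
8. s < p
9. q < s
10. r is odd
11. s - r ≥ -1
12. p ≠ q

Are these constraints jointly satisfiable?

One satisfying assignment is p = 4, q = 1, r = 1, s = 3.
For the less obvious constraints — constraint 5: r - q = 0; constraint 6: s - p = -1 — and the others hold by inspection.

Satisfiable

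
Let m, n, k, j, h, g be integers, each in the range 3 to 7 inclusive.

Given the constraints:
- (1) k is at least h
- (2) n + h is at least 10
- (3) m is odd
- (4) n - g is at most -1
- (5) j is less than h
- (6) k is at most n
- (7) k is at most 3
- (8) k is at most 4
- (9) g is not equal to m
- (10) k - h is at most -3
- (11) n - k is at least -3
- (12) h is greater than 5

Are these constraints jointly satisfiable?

Unsatisfiable

From constraint 12: h ≥ 6. From constraints 1 and 8: h ≤ k and k ≤ 4, so h ≤ 4. But 4 < 6, so no value of h works.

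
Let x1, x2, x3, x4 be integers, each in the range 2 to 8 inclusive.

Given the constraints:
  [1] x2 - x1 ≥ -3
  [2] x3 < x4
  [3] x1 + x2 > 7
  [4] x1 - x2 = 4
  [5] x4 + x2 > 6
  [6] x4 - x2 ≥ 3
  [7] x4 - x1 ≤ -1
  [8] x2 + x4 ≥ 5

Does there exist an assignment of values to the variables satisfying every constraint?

Constraints 1, 6, and 7 give x1 − x4 ≥ 1, x4 − x2 ≥ 3, x2 − x1 ≥ -3.
Adding all 3 inequalities: the left sides telescope to 0, and the right sides sum to 1 + 3 + (-3) = 1. So 0 ≥ 1, which is false.

Unsatisfiable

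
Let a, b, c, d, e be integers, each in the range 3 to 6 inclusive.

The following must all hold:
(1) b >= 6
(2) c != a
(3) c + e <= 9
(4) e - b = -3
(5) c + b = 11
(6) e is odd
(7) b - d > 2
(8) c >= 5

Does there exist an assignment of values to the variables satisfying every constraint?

Setting (a, b, c, d, e) = (4, 6, 5, 3, 3) satisfies everything: constraint 3: c + e = 8; constraint 4: e - b = -3, and the others follow.

Satisfiable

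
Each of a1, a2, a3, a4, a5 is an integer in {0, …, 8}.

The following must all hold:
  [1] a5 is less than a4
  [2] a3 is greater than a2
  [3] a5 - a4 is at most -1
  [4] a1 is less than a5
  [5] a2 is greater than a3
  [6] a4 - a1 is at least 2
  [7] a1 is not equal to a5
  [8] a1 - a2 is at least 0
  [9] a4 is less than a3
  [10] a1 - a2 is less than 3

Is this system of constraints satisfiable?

Unsatisfiable

Constraints 1, 4, 5, 8, and 9 give a3 < a2, a2 ≤ a1, a1 < a5, a5 < a4, a4 < a3. Chaining: a3 < a2 ≤ a1 < a5 < a4 < a3, which forces a3 < a3 — impossible.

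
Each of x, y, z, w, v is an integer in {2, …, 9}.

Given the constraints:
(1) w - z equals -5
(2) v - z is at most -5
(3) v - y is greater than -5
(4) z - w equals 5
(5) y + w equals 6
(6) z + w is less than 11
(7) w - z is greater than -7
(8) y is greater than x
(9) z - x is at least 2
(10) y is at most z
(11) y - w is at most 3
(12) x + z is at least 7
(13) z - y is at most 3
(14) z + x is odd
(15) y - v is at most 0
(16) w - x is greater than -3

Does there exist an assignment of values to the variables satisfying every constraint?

Unsatisfiable

Constraints 2, 13, and 15 give y − z ≥ -3, z − v ≥ 5, v − y ≥ 0.
Adding all 3 inequalities: the left sides telescope to 0, and the right sides sum to (-3) + 5 + 0 = 2. So 0 ≥ 2, which is false.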